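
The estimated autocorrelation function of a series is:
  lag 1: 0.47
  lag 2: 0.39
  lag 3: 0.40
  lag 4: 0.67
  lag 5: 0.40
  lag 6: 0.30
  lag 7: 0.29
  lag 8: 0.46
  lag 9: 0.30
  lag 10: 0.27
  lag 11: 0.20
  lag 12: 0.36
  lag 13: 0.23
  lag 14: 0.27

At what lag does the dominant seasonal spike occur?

4

The largest autocorrelation is r_4 = 0.67; the remaining lags stay at or below 0.47. The elevated value at lag 1 (0.47), dropping to 0.39 at lag 2, reflects decaying short-term dependence rather than seasonality.
The dominant spike at lag 4 indicates a seasonal period of 4.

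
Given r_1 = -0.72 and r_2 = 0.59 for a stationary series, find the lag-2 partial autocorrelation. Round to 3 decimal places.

0.149

φ_{22} = (r_2 − r_1²) / (1 − r_1²)
r_1² = (-0.72)² = 0.5184
Numerator = 0.59 − 0.5184 = 0.0716; denominator = 1 − 0.5184 = 0.4816
φ_{22} = 0.0716 / 0.4816 = 0.149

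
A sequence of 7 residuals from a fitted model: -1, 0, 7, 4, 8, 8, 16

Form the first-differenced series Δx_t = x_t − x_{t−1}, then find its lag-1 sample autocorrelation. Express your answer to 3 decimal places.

-0.624

First differences Δx: 1, 7, -3, 4, 0, 8
Mean of differences = 2.8333
Numerator Σ(Δx_t−Δx̄)(Δx_{t+1}−Δx̄) = -56.6944
Denominator Σ(Δx_t−Δx̄)² = 90.8333
r_1(Δx) = -56.6944 / 90.8333 = -0.624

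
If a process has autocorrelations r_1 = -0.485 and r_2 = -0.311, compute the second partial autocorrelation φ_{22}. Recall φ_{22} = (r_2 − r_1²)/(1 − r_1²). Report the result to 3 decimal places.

φ_{22} = (r_2 − r_1²) / (1 − r_1²)
r_1² = (-0.485)² = 0.235225
Numerator = -0.311 − 0.2352 = -0.5462; denominator = 1 − 0.2352 = 0.7648
φ_{22} = -0.5462 / 0.7648 = -0.714

-0.714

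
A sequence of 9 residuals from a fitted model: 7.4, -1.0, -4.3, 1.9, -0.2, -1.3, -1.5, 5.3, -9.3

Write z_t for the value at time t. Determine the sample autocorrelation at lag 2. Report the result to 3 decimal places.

-0.153

Mean z̄ = (7.4 − 1.0 − 4.3 + 1.9 − 0.2 − 1.3 − 1.5 + 5.3 − 9.3)/9 = -0.3333
Σ(z_t−z̄)(z_{t+2}−z̄) = (-30.6756) + (-1.4889) + (-0.5289) + (-2.1589) + (-0.1556) + (-5.4456) + (10.4611) = -29.9922
Denominator Σ(z_t−z̄)² = 195.4200
r_2 = -29.9922 / 195.4200 = -0.153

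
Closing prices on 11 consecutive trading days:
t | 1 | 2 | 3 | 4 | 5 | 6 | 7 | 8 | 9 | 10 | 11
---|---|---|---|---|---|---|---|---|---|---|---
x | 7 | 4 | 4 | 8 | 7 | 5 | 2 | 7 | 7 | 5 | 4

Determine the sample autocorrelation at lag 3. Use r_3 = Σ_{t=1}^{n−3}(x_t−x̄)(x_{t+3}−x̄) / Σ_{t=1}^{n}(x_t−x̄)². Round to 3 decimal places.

Mean x̄ = (7 + 4 + 4 + 8 + 7 + 5 + 2 + 7 + 7 + 5 + 4)/11 = 5.4545
Numerator Σ_{t=1}^{8}(x_t−x̄)(x_{t+3}−x̄) = -5.4380
Denominator Σ(x_t−x̄)² = 34.7273
r_3 = -5.4380 / 34.7273 = -0.157

-0.157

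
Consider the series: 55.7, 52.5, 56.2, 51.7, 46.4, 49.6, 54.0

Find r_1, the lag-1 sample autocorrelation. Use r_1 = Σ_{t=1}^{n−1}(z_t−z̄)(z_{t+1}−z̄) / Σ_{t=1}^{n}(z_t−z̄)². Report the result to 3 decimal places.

Mean z̄ = (55.7 + 52.5 + 56.2 + 51.7 + 46.4 + 49.6 + 54.0)/7 = 52.3000
Deviations from mean: 3.4000, 0.2000, 3.9000, -0.6000, -5.9000, -2.7000, 1.7000
Σ(z_t−z̄)(z_{t+1}−z̄) = (0.6800) + (0.7800) + (-2.3400) + (3.5400) + (15.9300) + (-4.5900) = 14.0000
Denominator Σ(z_t−z̄)² = 72.1600
r_1 = 14.0000 / 72.1600 = 0.194

0.194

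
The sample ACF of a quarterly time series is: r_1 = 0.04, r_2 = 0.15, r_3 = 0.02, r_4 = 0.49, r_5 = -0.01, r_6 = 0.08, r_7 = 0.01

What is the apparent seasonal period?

4

The largest autocorrelation is r_4 = 0.49; the remaining lags stay at or below 0.15.
The dominant spike at lag 4 indicates a seasonal period of 4.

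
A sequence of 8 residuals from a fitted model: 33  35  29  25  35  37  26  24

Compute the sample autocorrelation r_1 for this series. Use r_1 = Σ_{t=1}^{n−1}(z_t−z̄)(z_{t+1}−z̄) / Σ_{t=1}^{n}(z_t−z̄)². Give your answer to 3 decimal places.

0.094

Mean z̄ = (33 + 35 + 29 + 25 + 35 + 37 + 26 + 24)/8 = 30.5000
Numerator Σ_{t=1}^{7}(z_t−z̄)(z_{t+1}−z̄) = 17.2500
Denominator Σ(z_t−z̄)² = 184.0000
r_1 = 17.2500 / 184.0000 = 0.094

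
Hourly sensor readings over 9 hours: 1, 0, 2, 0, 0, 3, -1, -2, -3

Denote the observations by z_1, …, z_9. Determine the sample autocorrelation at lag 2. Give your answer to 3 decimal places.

-0.036

Mean z̄ = (1 + 0 + 2 + 0 + 0 + 3 − 1 − 2 − 3)/9 = 0.0000
Σ(z_t−z̄)(z_{t+2}−z̄) = (2.0000) + (0.0000) + (0.0000) + (0.0000) + (0.0000) + (-6.0000) + (3.0000) = -1.0000
Denominator Σ(z_t−z̄)² = 28.0000
r_2 = -1.0000 / 28.0000 = -0.036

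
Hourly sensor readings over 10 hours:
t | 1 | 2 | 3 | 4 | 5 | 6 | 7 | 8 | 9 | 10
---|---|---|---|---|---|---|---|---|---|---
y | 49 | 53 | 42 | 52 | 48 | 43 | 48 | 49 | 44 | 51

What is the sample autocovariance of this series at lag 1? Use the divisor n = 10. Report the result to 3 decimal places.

Mean ȳ = (49 + 53 + 42 + 52 + 48 + 43 + 48 + 49 + 44 + 51)/10 = 47.9000
Σ_{t=1}^{9}(y_t−ȳ)(y_{t+1}−ȳ) = -65.5100
γ_1 = -65.5100 / 10 = -6.551

-6.551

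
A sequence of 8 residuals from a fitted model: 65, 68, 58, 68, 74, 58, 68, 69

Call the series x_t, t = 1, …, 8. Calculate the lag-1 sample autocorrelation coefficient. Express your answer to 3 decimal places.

-0.430

Mean x̄ = (65 + 68 + 58 + 68 + 74 + 58 + 68 + 69)/8 = 66.0000
Deviations from mean: -1.0000, 2.0000, -8.0000, 2.0000, 8.0000, -8.0000, 2.0000, 3.0000
Σ(x_t−x̄)(x_{t+1}−x̄) = (-2.0000) + (-16.0000) + (-16.0000) + (16.0000) + (-64.0000) + (-16.0000) + (6.0000) = -92.0000
Denominator Σ(x_t−x̄)² = 214.0000
r_1 = -92.0000 / 214.0000 = -0.430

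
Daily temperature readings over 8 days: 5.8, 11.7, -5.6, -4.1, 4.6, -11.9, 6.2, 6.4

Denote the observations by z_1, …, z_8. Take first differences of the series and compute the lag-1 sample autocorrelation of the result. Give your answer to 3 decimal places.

First differences Δz: 5.9, -17.3, 1.5, 8.7, -16.5, 18.1, 0.2
Mean of differences = 0.0857
Numerator Σ(Δz_t−Δz̄)(Δz_{t+1}−Δz̄) = -553.0859
Denominator Σ(Δz_t−Δz̄)² = 1011.8886
r_1(Δz) = -553.0859 / 1011.8886 = -0.547

-0.547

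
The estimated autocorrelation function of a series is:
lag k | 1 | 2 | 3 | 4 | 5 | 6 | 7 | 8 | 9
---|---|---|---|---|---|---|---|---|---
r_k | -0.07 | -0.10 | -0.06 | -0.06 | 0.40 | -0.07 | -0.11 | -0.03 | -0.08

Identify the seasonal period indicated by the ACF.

The largest autocorrelation is r_5 = 0.40; the remaining lags stay at or below -0.03.
The dominant spike at lag 5 indicates a seasonal period of 5.

5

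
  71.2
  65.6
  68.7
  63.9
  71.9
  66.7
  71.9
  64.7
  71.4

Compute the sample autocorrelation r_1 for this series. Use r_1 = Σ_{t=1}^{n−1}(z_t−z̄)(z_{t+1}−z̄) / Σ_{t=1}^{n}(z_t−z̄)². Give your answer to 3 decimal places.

Mean z̄ = (71.2 + 65.6 + 68.7 + 63.9 + 71.9 + 66.7 + 71.9 + 64.7 + 71.4)/9 = 68.4444
Numerator Σ_{t=1}^{8}(z_t−z̄)(z_{t+1}−z̄) = -61.4920
Denominator Σ(z_t−z̄)² = 86.0822
r_1 = -61.4920 / 86.0822 = -0.714

-0.714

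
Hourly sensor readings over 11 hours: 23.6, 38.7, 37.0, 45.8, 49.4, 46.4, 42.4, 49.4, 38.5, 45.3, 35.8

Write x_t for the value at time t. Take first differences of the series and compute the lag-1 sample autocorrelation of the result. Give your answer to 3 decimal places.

-0.409

First differences Δx: 15.1, -1.7, 8.8, 3.6, -3.0, -4.0, 7.0, -10.9, 6.8, -9.5
Mean of differences = 1.2200
Numerator Σ(Δx_t−Δx̄)(Δx_{t+1}−Δx̄) = -260.3104
Denominator Σ(Δx_t−Δx̄)² = 635.7160
r_1(Δx) = -260.3104 / 635.7160 = -0.409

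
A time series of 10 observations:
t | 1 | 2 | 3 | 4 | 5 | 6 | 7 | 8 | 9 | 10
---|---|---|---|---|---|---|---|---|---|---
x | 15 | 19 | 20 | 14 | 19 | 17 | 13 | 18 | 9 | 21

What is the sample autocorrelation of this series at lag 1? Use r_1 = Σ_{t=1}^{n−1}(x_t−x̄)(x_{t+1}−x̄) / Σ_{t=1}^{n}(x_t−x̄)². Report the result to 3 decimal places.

Mean x̄ = (15 + 19 + 20 + 14 + 19 + 17 + 13 + 18 + 9 + 21)/10 = 16.5000
Numerator Σ_{t=1}^{9}(x_t−x̄)(x_{t+1}−x̄) = -60.7500
Denominator Σ(x_t−x̄)² = 124.5000
r_1 = -60.7500 / 124.5000 = -0.488

-0.488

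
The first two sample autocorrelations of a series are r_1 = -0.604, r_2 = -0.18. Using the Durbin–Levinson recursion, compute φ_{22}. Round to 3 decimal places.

-0.858

φ_{22} = (r_2 − r_1²) / (1 − r_1²)
r_1² = (-0.604)² = 0.364816
Numerator = -0.18 − 0.3648 = -0.5448; denominator = 1 − 0.3648 = 0.6352
φ_{22} = -0.5448 / 0.6352 = -0.858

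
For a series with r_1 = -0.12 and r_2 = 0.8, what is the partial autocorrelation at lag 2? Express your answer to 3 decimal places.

0.797

φ_{22} = (r_2 − r_1²) / (1 − r_1²)
r_1² = (-0.12)² = 0.0144
Numerator = 0.8 − 0.0144 = 0.7856; denominator = 1 − 0.0144 = 0.9856
φ_{22} = 0.7856 / 0.9856 = 0.797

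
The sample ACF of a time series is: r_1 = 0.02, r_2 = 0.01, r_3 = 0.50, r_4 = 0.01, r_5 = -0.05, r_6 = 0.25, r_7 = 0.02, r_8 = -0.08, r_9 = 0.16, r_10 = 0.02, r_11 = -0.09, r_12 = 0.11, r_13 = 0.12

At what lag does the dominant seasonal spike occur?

The largest autocorrelation is r_3 = 0.50, with weaker echoes at lags 6 (0.25) and 9 (0.16); the remaining lags stay at or below 0.12.
The dominant spike at lag 3 indicates a seasonal period of 3.

3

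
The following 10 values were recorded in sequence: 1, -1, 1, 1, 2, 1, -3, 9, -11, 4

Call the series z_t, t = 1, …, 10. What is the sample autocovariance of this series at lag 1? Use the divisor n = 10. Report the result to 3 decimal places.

Mean z̄ = (1 − 1 + 1 + 1 + 2 + 1 − 3 + 9 − 11 + 4)/10 = 0.4000
Σ_{t=1}^{9}(z_t−z̄)(z_{t+1}−z̄) = -169.7600
γ_1 = -169.7600 / 10 = -16.976

-16.976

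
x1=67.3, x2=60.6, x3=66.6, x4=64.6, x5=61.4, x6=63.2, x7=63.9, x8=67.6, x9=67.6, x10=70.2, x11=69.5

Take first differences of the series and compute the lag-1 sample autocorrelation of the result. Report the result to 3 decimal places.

First differences Δx: -6.7, 6.0, -2.0, -3.2, 1.8, 0.7, 3.7, 0.0, 2.6, -0.7
Mean of differences = 0.2200
Numerator Σ(Δx_t−Δx̄)(Δx_{t+1}−Δx̄) = -51.6904
Denominator Σ(Δx_t−Δx̄)² = 119.3160
r_1(Δx) = -51.6904 / 119.3160 = -0.433

-0.433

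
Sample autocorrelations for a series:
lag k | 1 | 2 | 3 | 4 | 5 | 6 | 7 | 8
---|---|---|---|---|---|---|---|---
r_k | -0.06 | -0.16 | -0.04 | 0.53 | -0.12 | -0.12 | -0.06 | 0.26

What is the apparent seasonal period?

4

The largest autocorrelation is r_4 = 0.53, with a weaker echo at lag 8 (0.26); the remaining lags stay at or below -0.04.
The dominant spike at lag 4 indicates a seasonal period of 4.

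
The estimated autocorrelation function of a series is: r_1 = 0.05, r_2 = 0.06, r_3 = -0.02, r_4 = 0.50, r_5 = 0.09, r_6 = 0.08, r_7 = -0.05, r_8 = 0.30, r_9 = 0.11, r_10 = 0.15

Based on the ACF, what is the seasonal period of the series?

The largest autocorrelation is r_4 = 0.50, with a weaker echo at lag 8 (0.30); the remaining lags stay at or below 0.15.
The dominant spike at lag 4 indicates a seasonal period of 4.

4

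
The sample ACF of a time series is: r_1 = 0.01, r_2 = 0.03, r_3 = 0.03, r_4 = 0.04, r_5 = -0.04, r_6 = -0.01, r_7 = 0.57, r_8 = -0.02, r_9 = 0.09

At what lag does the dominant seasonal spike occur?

7

The largest autocorrelation is r_7 = 0.57; the remaining lags stay at or below 0.09.
The dominant spike at lag 7 indicates a seasonal period of 7.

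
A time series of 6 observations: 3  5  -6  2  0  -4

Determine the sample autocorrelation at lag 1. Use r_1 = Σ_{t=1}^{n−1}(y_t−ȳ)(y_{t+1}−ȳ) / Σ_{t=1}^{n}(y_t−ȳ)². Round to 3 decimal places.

Mean ȳ = (3 + 5 − 6 + 2 + 0 − 4)/6 = 0.0000
Deviations from mean: 3.0000, 5.0000, -6.0000, 2.0000, 0.0000, -4.0000
Σ(y_t−ȳ)(y_{t+1}−ȳ) = (15.0000) + (-30.0000) + (-12.0000) + (0.0000) + (0.0000) = -27.0000
Denominator Σ(y_t−ȳ)² = 90.0000
r_1 = -27.0000 / 90.0000 = -0.300

-0.300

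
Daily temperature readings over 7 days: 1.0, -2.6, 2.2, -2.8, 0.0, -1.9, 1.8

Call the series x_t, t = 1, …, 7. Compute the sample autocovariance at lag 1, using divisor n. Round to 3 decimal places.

Mean x̄ = (1.0 − 2.6 + 2.2 − 2.8 + 0.0 − 1.9 + 1.8)/7 = -0.3286
Σ_{t=1}^{6}(x_t−x̄)(x_{t+1}−x̄) = -19.6837
γ_1 = -19.6837 / 7 = -2.812

-2.812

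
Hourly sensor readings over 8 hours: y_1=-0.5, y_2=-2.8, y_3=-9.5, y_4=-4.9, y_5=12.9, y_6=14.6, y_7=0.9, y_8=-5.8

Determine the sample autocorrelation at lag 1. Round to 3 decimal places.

Mean ȳ = (-0.5 − 2.8 − 9.5 − 4.9 + 12.9 + 14.6 + 0.9 − 5.8)/8 = 0.6125
Deviations from mean: -1.1125, -3.4125, -10.1125, -5.5125, 12.2875, 13.9875, 0.2875, -6.4125
Numerator Σ_{t=1}^{7}(y_t−ȳ)(y_{t+1}−ȳ) = 200.3648
Denominator Σ(y_t−ȳ)² = 533.3688
r_1 = 200.3648 / 533.3688 = 0.376

0.376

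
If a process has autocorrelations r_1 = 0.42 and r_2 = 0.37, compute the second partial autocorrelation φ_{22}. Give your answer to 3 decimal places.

φ_{22} = (r_2 − r_1²) / (1 − r_1²)
r_1² = (0.42)² = 0.1764
Numerator = 0.37 − 0.1764 = 0.1936; denominator = 1 − 0.1764 = 0.8236
φ_{22} = 0.1936 / 0.8236 = 0.235

0.235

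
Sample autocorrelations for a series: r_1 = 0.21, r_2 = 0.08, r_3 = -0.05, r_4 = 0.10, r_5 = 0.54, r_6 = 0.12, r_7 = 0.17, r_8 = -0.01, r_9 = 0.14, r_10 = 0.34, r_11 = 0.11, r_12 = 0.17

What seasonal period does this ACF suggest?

5

The largest autocorrelation is r_5 = 0.54, with a weaker echo at lag 10 (0.34); the remaining lags stay at or below 0.21. The elevated value at lag 1 (0.21), dropping to 0.08 at lag 2, reflects decaying short-term dependence rather than seasonality.
The dominant spike at lag 5 indicates a seasonal period of 5.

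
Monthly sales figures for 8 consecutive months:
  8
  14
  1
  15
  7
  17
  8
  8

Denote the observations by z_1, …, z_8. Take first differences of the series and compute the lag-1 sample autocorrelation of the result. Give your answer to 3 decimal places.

-0.839

First differences Δz: 6, -13, 14, -8, 10, -9, 0
Mean of differences = 0.0000
Numerator Σ(Δz_t−Δz̄)(Δz_{t+1}−Δz̄) = -542.0000
Denominator Σ(Δz_t−Δz̄)² = 646.0000
r_1(Δz) = -542.0000 / 646.0000 = -0.839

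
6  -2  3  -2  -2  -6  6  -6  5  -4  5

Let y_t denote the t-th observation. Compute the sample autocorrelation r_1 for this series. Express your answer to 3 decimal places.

-0.643

Mean ȳ = (6 − 2 + 3 − 2 − 2 − 6 + 6 − 6 + 5 − 4 + 5)/11 = 0.2727
Numerator Σ_{t=1}^{10}(y_t−ȳ)(y_{t+1}−ȳ) = -147.8926
Denominator Σ(y_t−ȳ)² = 230.1818
r_1 = -147.8926 / 230.1818 = -0.643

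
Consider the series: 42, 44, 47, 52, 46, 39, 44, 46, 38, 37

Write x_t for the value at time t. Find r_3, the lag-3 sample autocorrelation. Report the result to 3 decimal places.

Mean x̄ = (42 + 44 + 47 + 52 + 46 + 39 + 44 + 46 + 38 + 37)/10 = 43.5000
Σ(x_t−x̄)(x_{t+3}−x̄) = (-12.7500) + (1.2500) + (-15.7500) + (4.2500) + (6.2500) + (24.7500) + (-3.2500) = 4.7500
Denominator Σ(x_t−x̄)² = 192.5000
r_3 = 4.7500 / 192.5000 = 0.025

0.025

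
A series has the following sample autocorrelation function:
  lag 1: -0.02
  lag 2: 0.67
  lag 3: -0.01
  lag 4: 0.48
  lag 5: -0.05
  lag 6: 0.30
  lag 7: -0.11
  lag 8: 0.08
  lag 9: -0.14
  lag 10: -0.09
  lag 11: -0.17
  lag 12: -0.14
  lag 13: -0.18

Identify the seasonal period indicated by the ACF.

The largest autocorrelation is r_2 = 0.67, with weaker echoes at lags 4 (0.48) and 6 (0.30); the remaining lags stay at or below 0.08.
The dominant spike at lag 2 indicates a seasonal period of 2.

2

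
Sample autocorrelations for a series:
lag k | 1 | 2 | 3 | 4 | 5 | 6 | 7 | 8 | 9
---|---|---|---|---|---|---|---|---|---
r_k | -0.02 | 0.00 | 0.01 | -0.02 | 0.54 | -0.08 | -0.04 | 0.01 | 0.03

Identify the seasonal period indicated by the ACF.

5

The largest autocorrelation is r_5 = 0.54; the remaining lags stay at or below 0.03.
The dominant spike at lag 5 indicates a seasonal period of 5.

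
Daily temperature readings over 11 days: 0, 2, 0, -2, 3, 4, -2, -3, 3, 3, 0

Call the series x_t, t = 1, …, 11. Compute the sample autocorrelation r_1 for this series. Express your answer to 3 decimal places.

Mean x̄ = (0 + 2 + 0 − 2 + 3 + 4 − 2 − 3 + 3 + 3 + 0)/11 = 0.7273
Numerator Σ_{t=1}^{10}(x_t−x̄)(x_{t+1}−x̄) = -2.3471
Denominator Σ(x_t−x̄)² = 58.1818
r_1 = -2.3471 / 58.1818 = -0.040

-0.040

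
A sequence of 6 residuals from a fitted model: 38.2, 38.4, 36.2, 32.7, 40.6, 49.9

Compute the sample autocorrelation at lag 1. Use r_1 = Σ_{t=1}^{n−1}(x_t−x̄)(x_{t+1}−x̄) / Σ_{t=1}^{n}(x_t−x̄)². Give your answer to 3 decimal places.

Mean x̄ = (38.2 + 38.4 + 36.2 + 32.7 + 40.6 + 49.9)/6 = 39.3333
Numerator Σ_{t=1}^{5}(x_t−x̄)(x_{t+1}−x̄) = 29.7489
Denominator Σ(x_t−x̄)² = 169.2333
r_1 = 29.7489 / 169.2333 = 0.176

0.176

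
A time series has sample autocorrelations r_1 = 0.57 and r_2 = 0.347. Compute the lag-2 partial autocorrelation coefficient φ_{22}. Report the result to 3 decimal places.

0.033

φ_{22} = (r_2 − r_1²) / (1 − r_1²)
r_1² = (0.57)² = 0.3249
Numerator = 0.347 − 0.3249 = 0.0221; denominator = 1 − 0.3249 = 0.6751
φ_{22} = 0.0221 / 0.6751 = 0.033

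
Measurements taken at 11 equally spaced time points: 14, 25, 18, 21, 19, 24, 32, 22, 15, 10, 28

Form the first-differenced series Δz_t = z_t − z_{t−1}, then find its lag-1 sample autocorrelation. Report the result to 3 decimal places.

First differences Δz: 11, -7, 3, -2, 5, 8, -10, -7, -5, 18
Mean of differences = 1.4000
Numerator Σ(Δz_t−Δz̄)(Δz_{t+1}−Δz̄) = -119.9600
Denominator Σ(Δz_t−Δz̄)² = 750.4000
r_1(Δz) = -119.9600 / 750.4000 = -0.160

-0.160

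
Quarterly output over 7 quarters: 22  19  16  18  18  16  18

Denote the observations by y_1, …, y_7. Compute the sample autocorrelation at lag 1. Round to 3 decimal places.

Mean ȳ = (22 + 19 + 16 + 18 + 18 + 16 + 18)/7 = 18.1429
Numerator Σ_{t=1}^{6}(y_t−ȳ)(y_{t+1}−ȳ) = 2.4082
Denominator Σ(y_t−ȳ)² = 24.8571
r_1 = 2.4082 / 24.8571 = 0.097

0.097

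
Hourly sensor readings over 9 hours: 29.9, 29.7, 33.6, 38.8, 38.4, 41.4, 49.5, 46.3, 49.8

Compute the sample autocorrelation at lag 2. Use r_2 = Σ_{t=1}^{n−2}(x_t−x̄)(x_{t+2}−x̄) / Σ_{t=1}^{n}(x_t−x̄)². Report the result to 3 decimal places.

0.359

Mean x̄ = (29.9 + 29.7 + 33.6 + 38.8 + 38.4 + 41.4 + 49.5 + 46.3 + 49.8)/9 = 39.7111
Σ(x_t−x̄)(x_{t+2}−x̄) = (59.9568) + (9.1212) + (8.0123) + (-1.5388) + (-12.8343) + (11.1279) + (98.7590) = 172.6042
Denominator Σ(x_t−x̄)² = 480.2489
r_2 = 172.6042 / 480.2489 = 0.359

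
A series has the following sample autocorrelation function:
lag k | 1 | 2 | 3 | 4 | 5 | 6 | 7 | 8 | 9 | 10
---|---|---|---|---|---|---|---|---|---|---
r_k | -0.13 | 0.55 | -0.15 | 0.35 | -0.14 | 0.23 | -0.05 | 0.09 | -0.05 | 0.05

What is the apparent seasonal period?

2

The largest autocorrelation is r_2 = 0.55, with weaker echoes at lags 4 (0.35) and 6 (0.23); the remaining lags stay at or below 0.09.
The dominant spike at lag 2 indicates a seasonal period of 2.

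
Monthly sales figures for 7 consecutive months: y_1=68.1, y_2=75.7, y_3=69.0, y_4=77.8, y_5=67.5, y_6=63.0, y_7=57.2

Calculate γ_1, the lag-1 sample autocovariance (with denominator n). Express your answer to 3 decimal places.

9.356

Mean ȳ = (68.1 + 75.7 + 69.0 + 77.8 + 67.5 + 63.0 + 57.2)/7 = 68.3286
Σ_{t=1}^{6}(y_t−ȳ)(y_{t+1}−ȳ) = 65.4906
γ_1 = 65.4906 / 7 = 9.356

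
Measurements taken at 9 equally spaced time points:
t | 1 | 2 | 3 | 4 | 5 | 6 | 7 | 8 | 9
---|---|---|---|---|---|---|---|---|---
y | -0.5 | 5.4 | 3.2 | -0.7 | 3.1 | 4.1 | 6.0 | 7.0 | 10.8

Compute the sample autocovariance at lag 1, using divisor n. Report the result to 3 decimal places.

Mean ȳ = (-0.5 + 5.4 + 3.2 − 0.7 + 3.1 + 4.1 + 6.0 + 7.0 + 10.8)/9 = 4.2667
Σ_{t=1}^{8}(y_t−ȳ)(y_{t+1}−ȳ) = 26.9822
γ_1 = 26.9822 / 9 = 2.998

2.998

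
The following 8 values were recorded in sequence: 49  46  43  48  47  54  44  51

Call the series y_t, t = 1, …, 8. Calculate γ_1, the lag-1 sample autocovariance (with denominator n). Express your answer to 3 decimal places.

Mean ȳ = (49 + 46 + 43 + 48 + 47 + 54 + 44 + 51)/8 = 47.7500
Σ_{t=1}^{7}(y_t−ȳ)(y_{t+1}−ȳ) = -35.5625
γ_1 = -35.5625 / 8 = -4.445

-4.445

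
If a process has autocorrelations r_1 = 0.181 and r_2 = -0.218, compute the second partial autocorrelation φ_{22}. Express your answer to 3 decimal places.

-0.259

φ_{22} = (r_2 − r_1²) / (1 − r_1²)
r_1² = (0.181)² = 0.032761
Numerator = -0.218 − 0.0328 = -0.2508; denominator = 1 − 0.0328 = 0.9672
φ_{22} = -0.2508 / 0.9672 = -0.259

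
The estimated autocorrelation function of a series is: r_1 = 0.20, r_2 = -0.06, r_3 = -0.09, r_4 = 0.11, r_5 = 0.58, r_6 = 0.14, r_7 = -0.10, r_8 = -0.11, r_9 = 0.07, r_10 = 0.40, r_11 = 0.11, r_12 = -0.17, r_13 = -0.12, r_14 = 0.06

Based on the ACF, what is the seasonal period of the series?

The largest autocorrelation is r_5 = 0.58, with a weaker echo at lag 10 (0.40); the remaining lags stay at or below 0.20.
The dominant spike at lag 5 indicates a seasonal period of 5.

5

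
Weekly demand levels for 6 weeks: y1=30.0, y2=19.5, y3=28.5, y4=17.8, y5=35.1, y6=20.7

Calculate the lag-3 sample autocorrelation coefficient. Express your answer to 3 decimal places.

Mean ȳ = (30.0 + 19.5 + 28.5 + 17.8 + 35.1 + 20.7)/6 = 25.2667
Deviations from mean: 4.7333, -5.7667, 3.2333, -7.4667, 9.8333, -4.5667
Numerator Σ_{t=1}^{3}(y_t−ȳ)(y_{t+3}−ȳ) = -106.8133
Denominator Σ(y_t−ȳ)² = 239.4133
r_3 = -106.8133 / 239.4133 = -0.446

-0.446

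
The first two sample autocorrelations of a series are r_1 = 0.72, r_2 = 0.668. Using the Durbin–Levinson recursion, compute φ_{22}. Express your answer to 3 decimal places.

0.311

φ_{22} = (r_2 − r_1²) / (1 − r_1²)
r_1² = (0.72)² = 0.5184
Numerator = 0.668 − 0.5184 = 0.1496; denominator = 1 − 0.5184 = 0.4816
φ_{22} = 0.1496 / 0.4816 = 0.311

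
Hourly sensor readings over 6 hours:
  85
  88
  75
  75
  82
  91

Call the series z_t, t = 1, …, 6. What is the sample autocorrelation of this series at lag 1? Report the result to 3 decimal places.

0.135

Mean z̄ = (85 + 88 + 75 + 75 + 82 + 91)/6 = 82.6667
Σ(z_t−z̄)(z_{t+1}−z̄) = (12.4444) + (-40.8889) + (58.7778) + (5.1111) + (-5.5556) = 29.8889
Denominator Σ(z_t−z̄)² = 221.3333
r_1 = 29.8889 / 221.3333 = 0.135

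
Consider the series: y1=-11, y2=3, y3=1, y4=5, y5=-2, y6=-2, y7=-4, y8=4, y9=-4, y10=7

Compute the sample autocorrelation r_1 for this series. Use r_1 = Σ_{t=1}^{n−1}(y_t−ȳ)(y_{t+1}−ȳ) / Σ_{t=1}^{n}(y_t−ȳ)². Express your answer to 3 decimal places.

Mean ȳ = (-11 + 3 + 1 + 5 − 2 − 2 − 4 + 4 − 4 + 7)/10 = -0.3000
Numerator Σ_{t=1}^{9}(y_t−ȳ)(y_{t+1}−ȳ) = -82.7900
Denominator Σ(y_t−ȳ)² = 260.1000
r_1 = -82.7900 / 260.1000 = -0.318

-0.318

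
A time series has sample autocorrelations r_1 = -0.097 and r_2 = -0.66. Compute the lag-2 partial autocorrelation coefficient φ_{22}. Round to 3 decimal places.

φ_{22} = (r_2 − r_1²) / (1 − r_1²)
r_1² = (-0.097)² = 0.009409
Numerator = -0.66 − 0.0094 = -0.6694; denominator = 1 − 0.0094 = 0.9906
φ_{22} = -0.6694 / 0.9906 = -0.676

-0.676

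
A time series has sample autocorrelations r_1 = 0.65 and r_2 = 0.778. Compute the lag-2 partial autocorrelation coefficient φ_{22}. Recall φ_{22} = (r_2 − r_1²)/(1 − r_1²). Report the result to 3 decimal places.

φ_{22} = (r_2 − r_1²) / (1 − r_1²)
r_1² = (0.65)² = 0.4225
Numerator = 0.778 − 0.4225 = 0.3555; denominator = 1 − 0.4225 = 0.5775
φ_{22} = 0.3555 / 0.5775 = 0.616

0.616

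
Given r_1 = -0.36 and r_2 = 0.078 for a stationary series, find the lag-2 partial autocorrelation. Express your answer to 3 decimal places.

-0.059

φ_{22} = (r_2 − r_1²) / (1 − r_1²)
r_1² = (-0.36)² = 0.1296
Numerator = 0.078 − 0.1296 = -0.0516; denominator = 1 − 0.1296 = 0.8704
φ_{22} = -0.0516 / 0.8704 = -0.059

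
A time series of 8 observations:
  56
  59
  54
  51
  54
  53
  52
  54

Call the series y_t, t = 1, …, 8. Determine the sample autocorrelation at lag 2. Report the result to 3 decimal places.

Mean ȳ = (56 + 59 + 54 + 51 + 54 + 53 + 52 + 54)/8 = 54.1250
Σ(y_t−ȳ)(y_{t+2}−ȳ) = (-0.2344) + (-15.2344) + (0.0156) + (3.5156) + (0.2656) + (0.1406) = -11.5313
Denominator Σ(y_t−ȳ)² = 42.8750
r_2 = -11.5313 / 42.8750 = -0.269

-0.269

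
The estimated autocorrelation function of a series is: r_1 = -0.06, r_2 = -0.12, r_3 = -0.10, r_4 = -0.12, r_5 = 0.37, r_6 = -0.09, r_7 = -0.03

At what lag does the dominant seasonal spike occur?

5

The largest autocorrelation is r_5 = 0.37; the remaining lags stay at or below -0.03.
The dominant spike at lag 5 indicates a seasonal period of 5.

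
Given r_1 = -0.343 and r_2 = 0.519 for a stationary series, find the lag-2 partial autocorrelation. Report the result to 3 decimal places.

0.455

φ_{22} = (r_2 − r_1²) / (1 − r_1²)
r_1² = (-0.343)² = 0.117649
Numerator = 0.519 − 0.1176 = 0.4014; denominator = 1 − 0.1176 = 0.8824
φ_{22} = 0.4014 / 0.8824 = 0.455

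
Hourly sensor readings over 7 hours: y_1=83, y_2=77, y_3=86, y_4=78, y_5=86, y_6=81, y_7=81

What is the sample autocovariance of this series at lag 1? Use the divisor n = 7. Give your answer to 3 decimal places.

Mean ȳ = (83 + 77 + 86 + 78 + 86 + 81 + 81)/7 = 81.7143
Deviations: 1.2857, -4.7143, 4.2857, -3.7143, 4.2857, -0.7143, -0.7143
Σ_{t=1}^{6}(y_t−ȳ)(y_{t+1}−ȳ) = -60.6531
γ_1 = -60.6531 / 7 = -8.665

-8.665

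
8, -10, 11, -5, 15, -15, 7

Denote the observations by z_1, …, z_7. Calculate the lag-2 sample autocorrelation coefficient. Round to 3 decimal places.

Mean z̄ = (8 − 10 + 11 − 5 + 15 − 15 + 7)/7 = 1.5714
Deviations from mean: 6.4286, -11.5714, 9.4286, -6.5714, 13.4286, -16.5714, 5.4286
Σ(z_t−z̄)(z_{t+2}−z̄) = (60.6122) + (76.0408) + (126.6122) + (108.8980) + (72.8980) = 445.0612
Denominator Σ(z_t−z̄)² = 791.7143
r_2 = 445.0612 / 791.7143 = 0.562

0.562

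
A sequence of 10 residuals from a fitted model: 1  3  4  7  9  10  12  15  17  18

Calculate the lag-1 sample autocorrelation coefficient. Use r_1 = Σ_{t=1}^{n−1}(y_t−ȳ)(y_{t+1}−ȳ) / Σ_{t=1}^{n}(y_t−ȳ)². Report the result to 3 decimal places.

Mean ȳ = (1 + 3 + 4 + 7 + 9 + 10 + 12 + 15 + 17 + 18)/10 = 9.6000
Numerator Σ_{t=1}^{9}(y_t−ȳ)(y_{t+1}−ȳ) = 225.6400
Denominator Σ(y_t−ȳ)² = 316.4000
r_1 = 225.6400 / 316.4000 = 0.713

0.713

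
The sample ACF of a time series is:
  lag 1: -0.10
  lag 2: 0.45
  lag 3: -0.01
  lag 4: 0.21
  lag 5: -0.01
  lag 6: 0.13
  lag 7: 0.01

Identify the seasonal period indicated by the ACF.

The largest autocorrelation is r_2 = 0.45, with a weaker echo at lag 4 (0.21); the remaining lags stay at or below 0.13.
The dominant spike at lag 2 indicates a seasonal period of 2.

2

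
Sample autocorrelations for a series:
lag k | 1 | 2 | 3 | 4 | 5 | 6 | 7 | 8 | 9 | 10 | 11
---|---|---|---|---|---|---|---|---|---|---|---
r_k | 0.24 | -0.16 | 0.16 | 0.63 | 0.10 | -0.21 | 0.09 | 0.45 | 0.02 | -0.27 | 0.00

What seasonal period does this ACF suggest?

4

The largest autocorrelation is r_4 = 0.63, with a weaker echo at lag 8 (0.45); the remaining lags stay at or below 0.24.
The dominant spike at lag 4 indicates a seasonal period of 4.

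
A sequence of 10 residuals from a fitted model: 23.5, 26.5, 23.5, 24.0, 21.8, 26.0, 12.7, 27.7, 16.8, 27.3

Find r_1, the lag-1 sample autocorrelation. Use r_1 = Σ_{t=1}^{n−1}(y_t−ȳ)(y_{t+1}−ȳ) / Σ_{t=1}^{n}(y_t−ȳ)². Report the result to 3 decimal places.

Mean ȳ = (23.5 + 26.5 + 23.5 + 24.0 + 21.8 + 26.0 + 12.7 + 27.7 + 16.8 + 27.3)/10 = 22.9800
Numerator Σ_{t=1}^{9}(y_t−ȳ)(y_{t+1}−ȳ) = -136.0104
Denominator Σ(y_t−ȳ)² = 209.2960
r_1 = -136.0104 / 209.2960 = -0.650

-0.650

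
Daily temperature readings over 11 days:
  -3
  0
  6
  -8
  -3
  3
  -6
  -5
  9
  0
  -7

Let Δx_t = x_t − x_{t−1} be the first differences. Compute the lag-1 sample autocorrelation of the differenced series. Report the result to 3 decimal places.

First differences Δx: 3, 6, -14, 5, 6, -9, 1, 14, -9, -7
Mean of differences = -0.4000
Numerator Σ(Δx_t−Δx̄)(Δx_{t+1}−Δx̄) = -218.1600
Denominator Σ(Δx_t−Δx̄)² = 708.4000
r_1(Δx) = -218.1600 / 708.4000 = -0.308

-0.308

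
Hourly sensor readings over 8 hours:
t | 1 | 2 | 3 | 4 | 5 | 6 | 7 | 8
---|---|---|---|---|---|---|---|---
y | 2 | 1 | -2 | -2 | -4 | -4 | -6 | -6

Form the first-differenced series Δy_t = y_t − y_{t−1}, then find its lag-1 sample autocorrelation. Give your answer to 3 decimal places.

-0.712

First differences Δy: -1, -3, 0, -2, 0, -2, 0
Mean of differences = -1.1429
Numerator Σ(Δy_t−Δȳ)(Δy_{t+1}−Δȳ) = -6.3061
Denominator Σ(Δy_t−Δȳ)² = 8.8571
r_1(Δy) = -6.3061 / 8.8571 = -0.712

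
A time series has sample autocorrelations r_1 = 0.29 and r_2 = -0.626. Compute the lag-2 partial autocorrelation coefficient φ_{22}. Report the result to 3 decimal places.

-0.775

φ_{22} = (r_2 − r_1²) / (1 − r_1²)
r_1² = (0.29)² = 0.0841
Numerator = -0.626 − 0.0841 = -0.7101; denominator = 1 − 0.0841 = 0.9159
φ_{22} = -0.7101 / 0.9159 = -0.775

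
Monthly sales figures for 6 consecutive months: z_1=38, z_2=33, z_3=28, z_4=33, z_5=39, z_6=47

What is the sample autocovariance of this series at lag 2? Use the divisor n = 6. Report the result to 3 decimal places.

Mean z̄ = (38 + 33 + 28 + 33 + 39 + 47)/6 = 36.3333
Deviations: 1.6667, -3.3333, -8.3333, -3.3333, 2.6667, 10.6667
Σ_{t=1}^{4}(z_t−z̄)(z_{t+2}−z̄) = -60.5556
γ_2 = -60.5556 / 6 = -10.093

-10.093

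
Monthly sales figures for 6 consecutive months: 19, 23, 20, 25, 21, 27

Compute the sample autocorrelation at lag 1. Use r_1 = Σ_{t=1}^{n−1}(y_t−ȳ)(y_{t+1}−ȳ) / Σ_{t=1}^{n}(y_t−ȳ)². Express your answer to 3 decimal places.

-0.416

Mean ȳ = (19 + 23 + 20 + 25 + 21 + 27)/6 = 22.5000
Σ(y_t−ȳ)(y_{t+1}−ȳ) = (-1.7500) + (-1.2500) + (-6.2500) + (-3.7500) + (-6.7500) = -19.7500
Denominator Σ(y_t−ȳ)² = 47.5000
r_1 = -19.7500 / 47.5000 = -0.416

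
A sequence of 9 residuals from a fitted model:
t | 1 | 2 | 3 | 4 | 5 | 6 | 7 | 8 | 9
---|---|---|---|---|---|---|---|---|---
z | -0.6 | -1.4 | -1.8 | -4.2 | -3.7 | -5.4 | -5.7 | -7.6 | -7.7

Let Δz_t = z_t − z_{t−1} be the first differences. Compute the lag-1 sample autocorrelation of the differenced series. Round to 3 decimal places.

First differences Δz: -0.8, -0.4, -2.4, 0.5, -1.7, -0.3, -1.9, -0.1
Mean of differences = -0.8875
Numerator Σ(Δz_t−Δz̄)(Δz_{t+1}−Δz̄) = -5.7902
Denominator Σ(Δz_t−Δz̄)² = 7.1088
r_1(Δz) = -5.7902 / 7.1088 = -0.815

-0.815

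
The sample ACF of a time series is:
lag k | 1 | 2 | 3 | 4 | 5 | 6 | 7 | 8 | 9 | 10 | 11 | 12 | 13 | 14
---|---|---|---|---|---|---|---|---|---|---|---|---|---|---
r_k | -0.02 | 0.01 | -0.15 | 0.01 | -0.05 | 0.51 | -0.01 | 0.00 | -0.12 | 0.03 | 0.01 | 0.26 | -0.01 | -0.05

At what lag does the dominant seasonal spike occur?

6

The largest autocorrelation is r_6 = 0.51, with a weaker echo at lag 12 (0.26); the remaining lags stay at or below 0.03.
The dominant spike at lag 6 indicates a seasonal period of 6.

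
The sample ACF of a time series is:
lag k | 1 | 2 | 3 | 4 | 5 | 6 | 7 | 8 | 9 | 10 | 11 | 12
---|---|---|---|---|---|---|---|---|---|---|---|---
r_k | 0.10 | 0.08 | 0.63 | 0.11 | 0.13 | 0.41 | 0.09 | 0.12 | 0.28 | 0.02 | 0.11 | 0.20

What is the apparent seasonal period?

The largest autocorrelation is r_3 = 0.63, with weaker echoes at lags 6 (0.41), 9 (0.28) and 12 (0.20); the remaining lags stay at or below 0.13.
The dominant spike at lag 3 indicates a seasonal period of 3.

3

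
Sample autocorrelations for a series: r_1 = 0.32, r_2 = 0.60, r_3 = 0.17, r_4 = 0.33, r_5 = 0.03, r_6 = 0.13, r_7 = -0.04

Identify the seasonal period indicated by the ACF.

2

The largest autocorrelation is r_2 = 0.60, with a weaker echo at lag 4 (0.33); the remaining lags stay at or below 0.32.
The dominant spike at lag 2 indicates a seasonal period of 2.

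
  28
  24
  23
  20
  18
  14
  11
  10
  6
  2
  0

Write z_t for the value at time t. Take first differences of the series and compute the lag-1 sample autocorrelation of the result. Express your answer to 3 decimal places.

-0.400

First differences Δz: -4, -1, -3, -2, -4, -3, -1, -4, -4, -2
Mean of differences = -2.8000
Numerator Σ(Δz_t−Δz̄)(Δz_{t+1}−Δz̄) = -5.4400
Denominator Σ(Δz_t−Δz̄)² = 13.6000
r_1(Δz) = -5.4400 / 13.6000 = -0.400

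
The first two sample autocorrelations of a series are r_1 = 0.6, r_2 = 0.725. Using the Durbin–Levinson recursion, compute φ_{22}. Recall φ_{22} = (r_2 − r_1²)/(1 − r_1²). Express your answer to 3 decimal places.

φ_{22} = (r_2 − r_1²) / (1 − r_1²)
r_1² = (0.6)² = 0.36
Numerator = 0.725 − 0.3600 = 0.3650; denominator = 1 − 0.3600 = 0.6400
φ_{22} = 0.3650 / 0.6400 = 0.570

0.570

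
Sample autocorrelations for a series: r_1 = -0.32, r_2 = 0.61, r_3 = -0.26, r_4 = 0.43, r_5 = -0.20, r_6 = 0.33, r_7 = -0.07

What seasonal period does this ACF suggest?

The largest autocorrelation is r_2 = 0.61, with weaker echoes at lags 4 (0.43) and 6 (0.33); the remaining lags stay at or below -0.07.
The dominant spike at lag 2 indicates a seasonal period of 2.

2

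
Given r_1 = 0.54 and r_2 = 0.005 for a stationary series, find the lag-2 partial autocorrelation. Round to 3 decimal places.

φ_{22} = (r_2 − r_1²) / (1 − r_1²)
r_1² = (0.54)² = 0.2916
Numerator = 0.005 − 0.2916 = -0.2866; denominator = 1 − 0.2916 = 0.7084
φ_{22} = -0.2866 / 0.7084 = -0.405

-0.405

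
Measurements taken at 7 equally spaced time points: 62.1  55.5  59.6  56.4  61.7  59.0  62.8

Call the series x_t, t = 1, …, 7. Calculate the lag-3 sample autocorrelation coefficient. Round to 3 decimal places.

-0.557

Mean x̄ = (62.1 + 55.5 + 59.6 + 56.4 + 61.7 + 59.0 + 62.8)/7 = 59.5857
Deviations from mean: 2.5143, -4.0857, 0.0143, -3.1857, 2.1143, -0.5857, 3.2143
Numerator Σ_{t=1}^{4}(x_t−x̄)(x_{t+3}−x̄) = -26.8963
Denominator Σ(x_t−x̄)² = 48.3086
r_3 = -26.8963 / 48.3086 = -0.557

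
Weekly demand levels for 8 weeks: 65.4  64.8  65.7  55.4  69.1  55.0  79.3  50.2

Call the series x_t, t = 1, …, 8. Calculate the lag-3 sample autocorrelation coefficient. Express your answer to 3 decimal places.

Mean x̄ = (65.4 + 64.8 + 65.7 + 55.4 + 69.1 + 55.0 + 79.3 + 50.2)/8 = 63.1125
Deviations from mean: 2.2875, 1.6875, 2.5875, -7.7125, 5.9875, -8.1125, 16.1875, -12.9125
Σ(x_t−x̄)(x_{t+3}−x̄) = (-17.6423) + (10.1039) + (-20.9911) + (-124.8461) + (-77.3136) = -230.6892
Denominator Σ(x_t−x̄)² = 604.6888
r_3 = -230.6892 / 604.6888 = -0.382

-0.382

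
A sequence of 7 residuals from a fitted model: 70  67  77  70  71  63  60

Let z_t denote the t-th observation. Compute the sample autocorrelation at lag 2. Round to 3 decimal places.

Mean z̄ = (70 + 67 + 77 + 70 + 71 + 63 + 60)/7 = 68.2857
Deviations from mean: 1.7143, -1.2857, 8.7143, 1.7143, 2.7143, -5.2857, -8.2857
Numerator Σ_{t=1}^{5}(z_t−z̄)(z_{t+2}−z̄) = 4.8367
Denominator Σ(z_t−z̄)² = 187.4286
r_2 = 4.8367 / 187.4286 = 0.026

0.026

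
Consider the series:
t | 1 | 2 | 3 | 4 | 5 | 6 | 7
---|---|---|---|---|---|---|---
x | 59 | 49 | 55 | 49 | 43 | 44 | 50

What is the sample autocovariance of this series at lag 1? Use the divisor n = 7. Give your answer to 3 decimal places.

4.079

Mean x̄ = (59 + 49 + 55 + 49 + 43 + 44 + 50)/7 = 49.8571
Deviations: 9.1429, -0.8571, 5.1429, -0.8571, -6.8571, -5.8571, 0.1429
Σ_{t=1}^{6}(x_t−x̄)(x_{t+1}−x̄) = 28.5510
γ_1 = 28.5510 / 7 = 4.079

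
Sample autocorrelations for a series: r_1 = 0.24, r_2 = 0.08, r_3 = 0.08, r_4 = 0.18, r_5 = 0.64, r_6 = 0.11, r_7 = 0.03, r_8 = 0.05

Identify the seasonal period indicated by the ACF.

5

The largest autocorrelation is r_5 = 0.64; the remaining lags stay at or below 0.24. The elevated value at lag 1 (0.24), dropping to 0.08 at lag 2, reflects decaying short-term dependence rather than seasonality.
The dominant spike at lag 5 indicates a seasonal period of 5.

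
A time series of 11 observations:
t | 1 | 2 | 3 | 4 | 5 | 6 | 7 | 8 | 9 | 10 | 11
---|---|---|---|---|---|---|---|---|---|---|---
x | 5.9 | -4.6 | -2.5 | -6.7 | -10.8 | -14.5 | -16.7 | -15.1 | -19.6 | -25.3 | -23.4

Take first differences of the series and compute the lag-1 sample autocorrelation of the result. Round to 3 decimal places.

First differences Δx: -10.5, 2.1, -4.2, -4.1, -3.7, -2.2, 1.6, -4.5, -5.7, 1.9
Mean of differences = -2.9300
Numerator Σ(Δx_t−Δx̄)(Δx_{t+1}−Δx̄) = -55.4759
Denominator Σ(Δx_t−Δx̄)² = 140.7010
r_1(Δx) = -55.4759 / 140.7010 = -0.394

-0.394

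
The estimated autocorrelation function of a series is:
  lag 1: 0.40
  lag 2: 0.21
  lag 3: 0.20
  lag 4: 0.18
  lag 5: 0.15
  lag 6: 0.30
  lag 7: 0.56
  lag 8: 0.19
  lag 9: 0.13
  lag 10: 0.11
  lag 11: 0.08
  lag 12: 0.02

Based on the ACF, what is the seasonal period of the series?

The largest autocorrelation is r_7 = 0.56; the remaining lags stay at or below 0.40. The elevated value at lag 1 (0.40), dropping to 0.21 at lag 2, reflects decaying short-term dependence rather than seasonality.
The dominant spike at lag 7 indicates a seasonal period of 7.

7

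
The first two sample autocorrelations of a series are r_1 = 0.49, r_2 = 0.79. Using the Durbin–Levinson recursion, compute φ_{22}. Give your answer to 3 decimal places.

φ_{22} = (r_2 − r_1²) / (1 − r_1²)
r_1² = (0.49)² = 0.2401
Numerator = 0.79 − 0.2401 = 0.5499; denominator = 1 − 0.2401 = 0.7599
φ_{22} = 0.5499 / 0.7599 = 0.724

0.724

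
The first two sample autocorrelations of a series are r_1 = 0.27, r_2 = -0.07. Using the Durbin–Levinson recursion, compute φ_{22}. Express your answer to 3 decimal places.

-0.154

φ_{22} = (r_2 − r_1²) / (1 − r_1²)
r_1² = (0.27)² = 0.0729
Numerator = -0.07 − 0.0729 = -0.1429; denominator = 1 − 0.0729 = 0.9271
φ_{22} = -0.1429 / 0.9271 = -0.154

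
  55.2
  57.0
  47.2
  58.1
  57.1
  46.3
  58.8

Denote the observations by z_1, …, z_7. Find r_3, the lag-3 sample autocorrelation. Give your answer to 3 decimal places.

0.516

Mean z̄ = (55.2 + 57.0 + 47.2 + 58.1 + 57.1 + 46.3 + 58.8)/7 = 54.2429
Deviations from mean: 0.9571, 2.7571, -7.0429, 3.8571, 2.8571, -7.9429, 4.5571
Numerator Σ_{t=1}^{4}(z_t−z̄)(z_{t+3}−z̄) = 85.0873
Denominator Σ(z_t−z̄)² = 165.0171
r_3 = 85.0873 / 165.0171 = 0.516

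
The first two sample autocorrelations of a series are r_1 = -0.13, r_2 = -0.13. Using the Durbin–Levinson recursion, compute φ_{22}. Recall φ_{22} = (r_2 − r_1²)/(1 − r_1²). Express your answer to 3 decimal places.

-0.149

φ_{22} = (r_2 − r_1²) / (1 − r_1²)
r_1² = (-0.13)² = 0.0169
Numerator = -0.13 − 0.0169 = -0.1469; denominator = 1 − 0.0169 = 0.9831
φ_{22} = -0.1469 / 0.9831 = -0.149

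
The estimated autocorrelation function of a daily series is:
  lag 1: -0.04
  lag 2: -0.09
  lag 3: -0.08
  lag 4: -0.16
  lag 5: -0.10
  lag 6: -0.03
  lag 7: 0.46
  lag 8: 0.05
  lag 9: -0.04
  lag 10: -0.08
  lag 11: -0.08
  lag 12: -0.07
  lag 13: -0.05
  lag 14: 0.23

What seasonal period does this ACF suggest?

The largest autocorrelation is r_7 = 0.46, with a weaker echo at lag 14 (0.23); the remaining lags stay at or below 0.05.
The dominant spike at lag 7 indicates a seasonal period of 7.

7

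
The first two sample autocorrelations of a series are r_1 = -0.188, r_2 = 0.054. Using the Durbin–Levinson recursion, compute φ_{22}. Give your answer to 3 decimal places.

0.019

φ_{22} = (r_2 − r_1²) / (1 − r_1²)
r_1² = (-0.188)² = 0.035344
Numerator = 0.054 − 0.0353 = 0.0187; denominator = 1 − 0.0353 = 0.9647
φ_{22} = 0.0187 / 0.9647 = 0.019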